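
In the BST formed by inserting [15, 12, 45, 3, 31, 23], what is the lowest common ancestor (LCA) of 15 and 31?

Tree insertion order: [15, 12, 45, 3, 31, 23]
Tree (level-order array): [15, 12, 45, 3, None, 31, None, None, None, 23]
In a BST, the LCA of p=15, q=31 is the first node v on the
root-to-leaf path with p <= v <= q (go left if both < v, right if both > v).
Walk from root:
  at 15: 15 <= 15 <= 31, this is the LCA
LCA = 15


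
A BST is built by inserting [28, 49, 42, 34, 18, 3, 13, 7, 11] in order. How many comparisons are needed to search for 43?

Search path for 43: 28 -> 49 -> 42
Found: False
Comparisons: 3


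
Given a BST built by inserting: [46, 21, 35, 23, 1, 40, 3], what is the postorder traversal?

Tree insertion order: [46, 21, 35, 23, 1, 40, 3]
Tree (level-order array): [46, 21, None, 1, 35, None, 3, 23, 40]
Postorder traversal: [3, 1, 23, 40, 35, 21, 46]


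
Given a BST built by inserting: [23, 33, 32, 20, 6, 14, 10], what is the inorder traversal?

Tree insertion order: [23, 33, 32, 20, 6, 14, 10]
Tree (level-order array): [23, 20, 33, 6, None, 32, None, None, 14, None, None, 10]
Inorder traversal: [6, 10, 14, 20, 23, 32, 33]


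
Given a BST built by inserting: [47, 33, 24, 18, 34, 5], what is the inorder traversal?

Tree insertion order: [47, 33, 24, 18, 34, 5]
Tree (level-order array): [47, 33, None, 24, 34, 18, None, None, None, 5]
Inorder traversal: [5, 18, 24, 33, 34, 47]


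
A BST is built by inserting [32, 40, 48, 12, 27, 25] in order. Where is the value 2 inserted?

Starting tree (level order): [32, 12, 40, None, 27, None, 48, 25]
Insertion path: 32 -> 12
Result: insert 2 as left child of 12
Final tree (level order): [32, 12, 40, 2, 27, None, 48, None, None, 25]


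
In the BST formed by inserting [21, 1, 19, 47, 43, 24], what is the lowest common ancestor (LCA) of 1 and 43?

Tree insertion order: [21, 1, 19, 47, 43, 24]
Tree (level-order array): [21, 1, 47, None, 19, 43, None, None, None, 24]
In a BST, the LCA of p=1, q=43 is the first node v on the
root-to-leaf path with p <= v <= q (go left if both < v, right if both > v).
Walk from root:
  at 21: 1 <= 21 <= 43, this is the LCA
LCA = 21


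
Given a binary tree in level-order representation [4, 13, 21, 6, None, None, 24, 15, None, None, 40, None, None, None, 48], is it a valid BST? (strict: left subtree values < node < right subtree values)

Level-order array: [4, 13, 21, 6, None, None, 24, 15, None, None, 40, None, None, None, 48]
Validate using subtree bounds (lo, hi): at each node, require lo < value < hi,
then recurse left with hi=value and right with lo=value.
Preorder trace (stopping at first violation):
  at node 4 with bounds (-inf, +inf): OK
  at node 13 with bounds (-inf, 4): VIOLATION
Node 13 violates its bound: not (-inf < 13 < 4).
Result: Not a valid BST


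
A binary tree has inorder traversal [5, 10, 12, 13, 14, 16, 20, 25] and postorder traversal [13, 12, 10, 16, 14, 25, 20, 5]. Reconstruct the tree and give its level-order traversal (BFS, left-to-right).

Inorder:   [5, 10, 12, 13, 14, 16, 20, 25]
Postorder: [13, 12, 10, 16, 14, 25, 20, 5]
Algorithm: postorder visits root last, so walk postorder right-to-left;
each value is the root of the current inorder slice — split it at that
value, recurse on the right subtree first, then the left.
Recursive splits:
  root=5; inorder splits into left=[], right=[10, 12, 13, 14, 16, 20, 25]
  root=20; inorder splits into left=[10, 12, 13, 14, 16], right=[25]
  root=25; inorder splits into left=[], right=[]
  root=14; inorder splits into left=[10, 12, 13], right=[16]
  root=16; inorder splits into left=[], right=[]
  root=10; inorder splits into left=[], right=[12, 13]
  root=12; inorder splits into left=[], right=[13]
  root=13; inorder splits into left=[], right=[]
Reconstructed level-order: [5, 20, 14, 25, 10, 16, 12, 13]


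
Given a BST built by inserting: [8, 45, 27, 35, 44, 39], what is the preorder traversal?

Tree insertion order: [8, 45, 27, 35, 44, 39]
Tree (level-order array): [8, None, 45, 27, None, None, 35, None, 44, 39]
Preorder traversal: [8, 45, 27, 35, 44, 39]


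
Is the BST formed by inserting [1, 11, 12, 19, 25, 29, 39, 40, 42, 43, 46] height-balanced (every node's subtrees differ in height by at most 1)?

Tree (level-order array): [1, None, 11, None, 12, None, 19, None, 25, None, 29, None, 39, None, 40, None, 42, None, 43, None, 46]
Definition: a tree is height-balanced if, at every node, |h(left) - h(right)| <= 1 (empty subtree has height -1).
Bottom-up per-node check:
  node 46: h_left=-1, h_right=-1, diff=0 [OK], height=0
  node 43: h_left=-1, h_right=0, diff=1 [OK], height=1
  node 42: h_left=-1, h_right=1, diff=2 [FAIL (|-1-1|=2 > 1)], height=2
  node 40: h_left=-1, h_right=2, diff=3 [FAIL (|-1-2|=3 > 1)], height=3
  node 39: h_left=-1, h_right=3, diff=4 [FAIL (|-1-3|=4 > 1)], height=4
  node 29: h_left=-1, h_right=4, diff=5 [FAIL (|-1-4|=5 > 1)], height=5
  node 25: h_left=-1, h_right=5, diff=6 [FAIL (|-1-5|=6 > 1)], height=6
  node 19: h_left=-1, h_right=6, diff=7 [FAIL (|-1-6|=7 > 1)], height=7
  node 12: h_left=-1, h_right=7, diff=8 [FAIL (|-1-7|=8 > 1)], height=8
  node 11: h_left=-1, h_right=8, diff=9 [FAIL (|-1-8|=9 > 1)], height=9
  node 1: h_left=-1, h_right=9, diff=10 [FAIL (|-1-9|=10 > 1)], height=10
Node 42 violates the condition: |-1 - 1| = 2 > 1.
Result: Not balanced


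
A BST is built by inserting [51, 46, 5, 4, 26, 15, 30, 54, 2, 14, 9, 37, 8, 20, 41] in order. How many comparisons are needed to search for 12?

Search path for 12: 51 -> 46 -> 5 -> 26 -> 15 -> 14 -> 9
Found: False
Comparisons: 7


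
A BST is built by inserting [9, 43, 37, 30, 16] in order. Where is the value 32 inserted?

Starting tree (level order): [9, None, 43, 37, None, 30, None, 16]
Insertion path: 9 -> 43 -> 37 -> 30
Result: insert 32 as right child of 30
Final tree (level order): [9, None, 43, 37, None, 30, None, 16, 32]


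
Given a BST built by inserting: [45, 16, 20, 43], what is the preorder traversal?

Tree insertion order: [45, 16, 20, 43]
Tree (level-order array): [45, 16, None, None, 20, None, 43]
Preorder traversal: [45, 16, 20, 43]


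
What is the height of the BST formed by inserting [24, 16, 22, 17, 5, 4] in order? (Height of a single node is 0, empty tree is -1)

Insertion order: [24, 16, 22, 17, 5, 4]
Tree (level-order array): [24, 16, None, 5, 22, 4, None, 17]
Compute height bottom-up (empty subtree = -1):
  height(4) = 1 + max(-1, -1) = 0
  height(5) = 1 + max(0, -1) = 1
  height(17) = 1 + max(-1, -1) = 0
  height(22) = 1 + max(0, -1) = 1
  height(16) = 1 + max(1, 1) = 2
  height(24) = 1 + max(2, -1) = 3
Height = 3


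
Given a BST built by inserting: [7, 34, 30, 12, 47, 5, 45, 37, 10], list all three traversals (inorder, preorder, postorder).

Tree insertion order: [7, 34, 30, 12, 47, 5, 45, 37, 10]
Tree (level-order array): [7, 5, 34, None, None, 30, 47, 12, None, 45, None, 10, None, 37]
Inorder (L, root, R): [5, 7, 10, 12, 30, 34, 37, 45, 47]
Preorder (root, L, R): [7, 5, 34, 30, 12, 10, 47, 45, 37]
Postorder (L, R, root): [5, 10, 12, 30, 37, 45, 47, 34, 7]


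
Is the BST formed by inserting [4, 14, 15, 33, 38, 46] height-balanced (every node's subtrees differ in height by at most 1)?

Tree (level-order array): [4, None, 14, None, 15, None, 33, None, 38, None, 46]
Definition: a tree is height-balanced if, at every node, |h(left) - h(right)| <= 1 (empty subtree has height -1).
Bottom-up per-node check:
  node 46: h_left=-1, h_right=-1, diff=0 [OK], height=0
  node 38: h_left=-1, h_right=0, diff=1 [OK], height=1
  node 33: h_left=-1, h_right=1, diff=2 [FAIL (|-1-1|=2 > 1)], height=2
  node 15: h_left=-1, h_right=2, diff=3 [FAIL (|-1-2|=3 > 1)], height=3
  node 14: h_left=-1, h_right=3, diff=4 [FAIL (|-1-3|=4 > 1)], height=4
  node 4: h_left=-1, h_right=4, diff=5 [FAIL (|-1-4|=5 > 1)], height=5
Node 33 violates the condition: |-1 - 1| = 2 > 1.
Result: Not balanced


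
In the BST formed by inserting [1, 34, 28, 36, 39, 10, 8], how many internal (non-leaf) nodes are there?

Tree built from: [1, 34, 28, 36, 39, 10, 8]
Tree (level-order array): [1, None, 34, 28, 36, 10, None, None, 39, 8]
Rule: An internal node has at least one child.
Per-node child counts:
  node 1: 1 child(ren)
  node 34: 2 child(ren)
  node 28: 1 child(ren)
  node 10: 1 child(ren)
  node 8: 0 child(ren)
  node 36: 1 child(ren)
  node 39: 0 child(ren)
Matching nodes: [1, 34, 28, 10, 36]
Count of internal (non-leaf) nodes: 5


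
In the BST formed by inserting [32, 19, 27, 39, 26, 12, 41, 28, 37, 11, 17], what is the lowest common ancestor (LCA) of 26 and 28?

Tree insertion order: [32, 19, 27, 39, 26, 12, 41, 28, 37, 11, 17]
Tree (level-order array): [32, 19, 39, 12, 27, 37, 41, 11, 17, 26, 28]
In a BST, the LCA of p=26, q=28 is the first node v on the
root-to-leaf path with p <= v <= q (go left if both < v, right if both > v).
Walk from root:
  at 32: both 26 and 28 < 32, go left
  at 19: both 26 and 28 > 19, go right
  at 27: 26 <= 27 <= 28, this is the LCA
LCA = 27


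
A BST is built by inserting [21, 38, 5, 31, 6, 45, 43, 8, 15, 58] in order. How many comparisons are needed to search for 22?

Search path for 22: 21 -> 38 -> 31
Found: False
Comparisons: 3


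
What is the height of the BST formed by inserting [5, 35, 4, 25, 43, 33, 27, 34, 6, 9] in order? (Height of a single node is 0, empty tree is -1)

Insertion order: [5, 35, 4, 25, 43, 33, 27, 34, 6, 9]
Tree (level-order array): [5, 4, 35, None, None, 25, 43, 6, 33, None, None, None, 9, 27, 34]
Compute height bottom-up (empty subtree = -1):
  height(4) = 1 + max(-1, -1) = 0
  height(9) = 1 + max(-1, -1) = 0
  height(6) = 1 + max(-1, 0) = 1
  height(27) = 1 + max(-1, -1) = 0
  height(34) = 1 + max(-1, -1) = 0
  height(33) = 1 + max(0, 0) = 1
  height(25) = 1 + max(1, 1) = 2
  height(43) = 1 + max(-1, -1) = 0
  height(35) = 1 + max(2, 0) = 3
  height(5) = 1 + max(0, 3) = 4
Height = 4


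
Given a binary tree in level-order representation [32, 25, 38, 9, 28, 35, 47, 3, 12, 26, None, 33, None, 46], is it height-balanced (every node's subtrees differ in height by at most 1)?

Tree (level-order array): [32, 25, 38, 9, 28, 35, 47, 3, 12, 26, None, 33, None, 46]
Definition: a tree is height-balanced if, at every node, |h(left) - h(right)| <= 1 (empty subtree has height -1).
Bottom-up per-node check:
  node 3: h_left=-1, h_right=-1, diff=0 [OK], height=0
  node 12: h_left=-1, h_right=-1, diff=0 [OK], height=0
  node 9: h_left=0, h_right=0, diff=0 [OK], height=1
  node 26: h_left=-1, h_right=-1, diff=0 [OK], height=0
  node 28: h_left=0, h_right=-1, diff=1 [OK], height=1
  node 25: h_left=1, h_right=1, diff=0 [OK], height=2
  node 33: h_left=-1, h_right=-1, diff=0 [OK], height=0
  node 35: h_left=0, h_right=-1, diff=1 [OK], height=1
  node 46: h_left=-1, h_right=-1, diff=0 [OK], height=0
  node 47: h_left=0, h_right=-1, diff=1 [OK], height=1
  node 38: h_left=1, h_right=1, diff=0 [OK], height=2
  node 32: h_left=2, h_right=2, diff=0 [OK], height=3
All nodes satisfy the balance condition.
Result: Balanced


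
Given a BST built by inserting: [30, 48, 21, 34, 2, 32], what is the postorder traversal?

Tree insertion order: [30, 48, 21, 34, 2, 32]
Tree (level-order array): [30, 21, 48, 2, None, 34, None, None, None, 32]
Postorder traversal: [2, 21, 32, 34, 48, 30]


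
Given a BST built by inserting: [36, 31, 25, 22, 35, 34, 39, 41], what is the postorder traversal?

Tree insertion order: [36, 31, 25, 22, 35, 34, 39, 41]
Tree (level-order array): [36, 31, 39, 25, 35, None, 41, 22, None, 34]
Postorder traversal: [22, 25, 34, 35, 31, 41, 39, 36]


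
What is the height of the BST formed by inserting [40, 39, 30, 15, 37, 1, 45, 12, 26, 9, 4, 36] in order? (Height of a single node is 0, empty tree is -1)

Insertion order: [40, 39, 30, 15, 37, 1, 45, 12, 26, 9, 4, 36]
Tree (level-order array): [40, 39, 45, 30, None, None, None, 15, 37, 1, 26, 36, None, None, 12, None, None, None, None, 9, None, 4]
Compute height bottom-up (empty subtree = -1):
  height(4) = 1 + max(-1, -1) = 0
  height(9) = 1 + max(0, -1) = 1
  height(12) = 1 + max(1, -1) = 2
  height(1) = 1 + max(-1, 2) = 3
  height(26) = 1 + max(-1, -1) = 0
  height(15) = 1 + max(3, 0) = 4
  height(36) = 1 + max(-1, -1) = 0
  height(37) = 1 + max(0, -1) = 1
  height(30) = 1 + max(4, 1) = 5
  height(39) = 1 + max(5, -1) = 6
  height(45) = 1 + max(-1, -1) = 0
  height(40) = 1 + max(6, 0) = 7
Height = 7


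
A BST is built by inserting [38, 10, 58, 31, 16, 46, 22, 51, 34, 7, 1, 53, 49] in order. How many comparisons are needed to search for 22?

Search path for 22: 38 -> 10 -> 31 -> 16 -> 22
Found: True
Comparisons: 5


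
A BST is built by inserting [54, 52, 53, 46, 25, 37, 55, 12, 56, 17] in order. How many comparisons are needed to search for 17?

Search path for 17: 54 -> 52 -> 46 -> 25 -> 12 -> 17
Found: True
Comparisons: 6


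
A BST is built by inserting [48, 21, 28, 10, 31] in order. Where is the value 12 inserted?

Starting tree (level order): [48, 21, None, 10, 28, None, None, None, 31]
Insertion path: 48 -> 21 -> 10
Result: insert 12 as right child of 10
Final tree (level order): [48, 21, None, 10, 28, None, 12, None, 31]


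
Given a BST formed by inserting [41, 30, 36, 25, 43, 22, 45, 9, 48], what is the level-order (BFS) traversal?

Tree insertion order: [41, 30, 36, 25, 43, 22, 45, 9, 48]
Tree (level-order array): [41, 30, 43, 25, 36, None, 45, 22, None, None, None, None, 48, 9]
BFS from the root, enqueuing left then right child of each popped node:
  queue [41] -> pop 41, enqueue [30, 43], visited so far: [41]
  queue [30, 43] -> pop 30, enqueue [25, 36], visited so far: [41, 30]
  queue [43, 25, 36] -> pop 43, enqueue [45], visited so far: [41, 30, 43]
  queue [25, 36, 45] -> pop 25, enqueue [22], visited so far: [41, 30, 43, 25]
  queue [36, 45, 22] -> pop 36, enqueue [none], visited so far: [41, 30, 43, 25, 36]
  queue [45, 22] -> pop 45, enqueue [48], visited so far: [41, 30, 43, 25, 36, 45]
  queue [22, 48] -> pop 22, enqueue [9], visited so far: [41, 30, 43, 25, 36, 45, 22]
  queue [48, 9] -> pop 48, enqueue [none], visited so far: [41, 30, 43, 25, 36, 45, 22, 48]
  queue [9] -> pop 9, enqueue [none], visited so far: [41, 30, 43, 25, 36, 45, 22, 48, 9]
Result: [41, 30, 43, 25, 36, 45, 22, 48, 9]


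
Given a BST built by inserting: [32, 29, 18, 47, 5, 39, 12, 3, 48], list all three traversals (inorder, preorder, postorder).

Tree insertion order: [32, 29, 18, 47, 5, 39, 12, 3, 48]
Tree (level-order array): [32, 29, 47, 18, None, 39, 48, 5, None, None, None, None, None, 3, 12]
Inorder (L, root, R): [3, 5, 12, 18, 29, 32, 39, 47, 48]
Preorder (root, L, R): [32, 29, 18, 5, 3, 12, 47, 39, 48]
Postorder (L, R, root): [3, 12, 5, 18, 29, 39, 48, 47, 32]


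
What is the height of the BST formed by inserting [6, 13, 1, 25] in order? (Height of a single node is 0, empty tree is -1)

Insertion order: [6, 13, 1, 25]
Tree (level-order array): [6, 1, 13, None, None, None, 25]
Compute height bottom-up (empty subtree = -1):
  height(1) = 1 + max(-1, -1) = 0
  height(25) = 1 + max(-1, -1) = 0
  height(13) = 1 + max(-1, 0) = 1
  height(6) = 1 + max(0, 1) = 2
Height = 2


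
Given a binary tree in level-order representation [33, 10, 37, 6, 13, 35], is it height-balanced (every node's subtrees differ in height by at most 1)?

Tree (level-order array): [33, 10, 37, 6, 13, 35]
Definition: a tree is height-balanced if, at every node, |h(left) - h(right)| <= 1 (empty subtree has height -1).
Bottom-up per-node check:
  node 6: h_left=-1, h_right=-1, diff=0 [OK], height=0
  node 13: h_left=-1, h_right=-1, diff=0 [OK], height=0
  node 10: h_left=0, h_right=0, diff=0 [OK], height=1
  node 35: h_left=-1, h_right=-1, diff=0 [OK], height=0
  node 37: h_left=0, h_right=-1, diff=1 [OK], height=1
  node 33: h_left=1, h_right=1, diff=0 [OK], height=2
All nodes satisfy the balance condition.
Result: Balanced


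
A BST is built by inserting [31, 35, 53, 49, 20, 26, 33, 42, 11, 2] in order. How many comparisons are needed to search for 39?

Search path for 39: 31 -> 35 -> 53 -> 49 -> 42
Found: False
Comparisons: 5


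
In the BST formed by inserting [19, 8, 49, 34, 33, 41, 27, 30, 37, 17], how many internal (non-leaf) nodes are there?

Tree built from: [19, 8, 49, 34, 33, 41, 27, 30, 37, 17]
Tree (level-order array): [19, 8, 49, None, 17, 34, None, None, None, 33, 41, 27, None, 37, None, None, 30]
Rule: An internal node has at least one child.
Per-node child counts:
  node 19: 2 child(ren)
  node 8: 1 child(ren)
  node 17: 0 child(ren)
  node 49: 1 child(ren)
  node 34: 2 child(ren)
  node 33: 1 child(ren)
  node 27: 1 child(ren)
  node 30: 0 child(ren)
  node 41: 1 child(ren)
  node 37: 0 child(ren)
Matching nodes: [19, 8, 49, 34, 33, 27, 41]
Count of internal (non-leaf) nodes: 7


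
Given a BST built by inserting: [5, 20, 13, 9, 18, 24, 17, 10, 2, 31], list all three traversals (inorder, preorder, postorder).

Tree insertion order: [5, 20, 13, 9, 18, 24, 17, 10, 2, 31]
Tree (level-order array): [5, 2, 20, None, None, 13, 24, 9, 18, None, 31, None, 10, 17]
Inorder (L, root, R): [2, 5, 9, 10, 13, 17, 18, 20, 24, 31]
Preorder (root, L, R): [5, 2, 20, 13, 9, 10, 18, 17, 24, 31]
Postorder (L, R, root): [2, 10, 9, 17, 18, 13, 31, 24, 20, 5]


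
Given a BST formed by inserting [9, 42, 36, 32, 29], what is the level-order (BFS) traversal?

Tree insertion order: [9, 42, 36, 32, 29]
Tree (level-order array): [9, None, 42, 36, None, 32, None, 29]
BFS from the root, enqueuing left then right child of each popped node:
  queue [9] -> pop 9, enqueue [42], visited so far: [9]
  queue [42] -> pop 42, enqueue [36], visited so far: [9, 42]
  queue [36] -> pop 36, enqueue [32], visited so far: [9, 42, 36]
  queue [32] -> pop 32, enqueue [29], visited so far: [9, 42, 36, 32]
  queue [29] -> pop 29, enqueue [none], visited so far: [9, 42, 36, 32, 29]
Result: [9, 42, 36, 32, 29]


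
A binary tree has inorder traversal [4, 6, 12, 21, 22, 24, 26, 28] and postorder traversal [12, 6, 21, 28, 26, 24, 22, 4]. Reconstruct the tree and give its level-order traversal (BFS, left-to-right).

Inorder:   [4, 6, 12, 21, 22, 24, 26, 28]
Postorder: [12, 6, 21, 28, 26, 24, 22, 4]
Algorithm: postorder visits root last, so walk postorder right-to-left;
each value is the root of the current inorder slice — split it at that
value, recurse on the right subtree first, then the left.
Recursive splits:
  root=4; inorder splits into left=[], right=[6, 12, 21, 22, 24, 26, 28]
  root=22; inorder splits into left=[6, 12, 21], right=[24, 26, 28]
  root=24; inorder splits into left=[], right=[26, 28]
  root=26; inorder splits into left=[], right=[28]
  root=28; inorder splits into left=[], right=[]
  root=21; inorder splits into left=[6, 12], right=[]
  root=6; inorder splits into left=[], right=[12]
  root=12; inorder splits into left=[], right=[]
Reconstructed level-order: [4, 22, 21, 24, 6, 26, 12, 28]


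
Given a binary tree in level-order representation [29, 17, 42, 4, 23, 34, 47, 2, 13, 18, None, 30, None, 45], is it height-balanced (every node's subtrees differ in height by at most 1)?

Tree (level-order array): [29, 17, 42, 4, 23, 34, 47, 2, 13, 18, None, 30, None, 45]
Definition: a tree is height-balanced if, at every node, |h(left) - h(right)| <= 1 (empty subtree has height -1).
Bottom-up per-node check:
  node 2: h_left=-1, h_right=-1, diff=0 [OK], height=0
  node 13: h_left=-1, h_right=-1, diff=0 [OK], height=0
  node 4: h_left=0, h_right=0, diff=0 [OK], height=1
  node 18: h_left=-1, h_right=-1, diff=0 [OK], height=0
  node 23: h_left=0, h_right=-1, diff=1 [OK], height=1
  node 17: h_left=1, h_right=1, diff=0 [OK], height=2
  node 30: h_left=-1, h_right=-1, diff=0 [OK], height=0
  node 34: h_left=0, h_right=-1, diff=1 [OK], height=1
  node 45: h_left=-1, h_right=-1, diff=0 [OK], height=0
  node 47: h_left=0, h_right=-1, diff=1 [OK], height=1
  node 42: h_left=1, h_right=1, diff=0 [OK], height=2
  node 29: h_left=2, h_right=2, diff=0 [OK], height=3
All nodes satisfy the balance condition.
Result: Balanced


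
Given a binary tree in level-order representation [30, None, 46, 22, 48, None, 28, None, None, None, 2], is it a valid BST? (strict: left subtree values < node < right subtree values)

Level-order array: [30, None, 46, 22, 48, None, 28, None, None, None, 2]
Validate using subtree bounds (lo, hi): at each node, require lo < value < hi,
then recurse left with hi=value and right with lo=value.
Preorder trace (stopping at first violation):
  at node 30 with bounds (-inf, +inf): OK
  at node 46 with bounds (30, +inf): OK
  at node 22 with bounds (30, 46): VIOLATION
Node 22 violates its bound: not (30 < 22 < 46).
Result: Not a valid BST


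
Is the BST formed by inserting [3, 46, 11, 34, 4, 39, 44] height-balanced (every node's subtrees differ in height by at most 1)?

Tree (level-order array): [3, None, 46, 11, None, 4, 34, None, None, None, 39, None, 44]
Definition: a tree is height-balanced if, at every node, |h(left) - h(right)| <= 1 (empty subtree has height -1).
Bottom-up per-node check:
  node 4: h_left=-1, h_right=-1, diff=0 [OK], height=0
  node 44: h_left=-1, h_right=-1, diff=0 [OK], height=0
  node 39: h_left=-1, h_right=0, diff=1 [OK], height=1
  node 34: h_left=-1, h_right=1, diff=2 [FAIL (|-1-1|=2 > 1)], height=2
  node 11: h_left=0, h_right=2, diff=2 [FAIL (|0-2|=2 > 1)], height=3
  node 46: h_left=3, h_right=-1, diff=4 [FAIL (|3--1|=4 > 1)], height=4
  node 3: h_left=-1, h_right=4, diff=5 [FAIL (|-1-4|=5 > 1)], height=5
Node 34 violates the condition: |-1 - 1| = 2 > 1.
Result: Not balanced


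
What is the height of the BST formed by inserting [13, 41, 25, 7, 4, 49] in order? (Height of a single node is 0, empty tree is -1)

Insertion order: [13, 41, 25, 7, 4, 49]
Tree (level-order array): [13, 7, 41, 4, None, 25, 49]
Compute height bottom-up (empty subtree = -1):
  height(4) = 1 + max(-1, -1) = 0
  height(7) = 1 + max(0, -1) = 1
  height(25) = 1 + max(-1, -1) = 0
  height(49) = 1 + max(-1, -1) = 0
  height(41) = 1 + max(0, 0) = 1
  height(13) = 1 + max(1, 1) = 2
Height = 2


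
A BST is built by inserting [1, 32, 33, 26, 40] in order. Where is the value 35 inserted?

Starting tree (level order): [1, None, 32, 26, 33, None, None, None, 40]
Insertion path: 1 -> 32 -> 33 -> 40
Result: insert 35 as left child of 40
Final tree (level order): [1, None, 32, 26, 33, None, None, None, 40, 35]


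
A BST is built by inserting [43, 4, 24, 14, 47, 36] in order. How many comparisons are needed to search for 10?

Search path for 10: 43 -> 4 -> 24 -> 14
Found: False
Comparisons: 4


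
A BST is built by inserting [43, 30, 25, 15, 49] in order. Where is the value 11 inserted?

Starting tree (level order): [43, 30, 49, 25, None, None, None, 15]
Insertion path: 43 -> 30 -> 25 -> 15
Result: insert 11 as left child of 15
Final tree (level order): [43, 30, 49, 25, None, None, None, 15, None, 11]


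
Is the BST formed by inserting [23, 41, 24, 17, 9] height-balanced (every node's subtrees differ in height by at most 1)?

Tree (level-order array): [23, 17, 41, 9, None, 24]
Definition: a tree is height-balanced if, at every node, |h(left) - h(right)| <= 1 (empty subtree has height -1).
Bottom-up per-node check:
  node 9: h_left=-1, h_right=-1, diff=0 [OK], height=0
  node 17: h_left=0, h_right=-1, diff=1 [OK], height=1
  node 24: h_left=-1, h_right=-1, diff=0 [OK], height=0
  node 41: h_left=0, h_right=-1, diff=1 [OK], height=1
  node 23: h_left=1, h_right=1, diff=0 [OK], height=2
All nodes satisfy the balance condition.
Result: Balanced


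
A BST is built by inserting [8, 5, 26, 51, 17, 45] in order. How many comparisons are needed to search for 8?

Search path for 8: 8
Found: True
Comparisons: 1


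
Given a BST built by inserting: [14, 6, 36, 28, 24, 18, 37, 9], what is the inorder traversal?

Tree insertion order: [14, 6, 36, 28, 24, 18, 37, 9]
Tree (level-order array): [14, 6, 36, None, 9, 28, 37, None, None, 24, None, None, None, 18]
Inorder traversal: [6, 9, 14, 18, 24, 28, 36, 37]


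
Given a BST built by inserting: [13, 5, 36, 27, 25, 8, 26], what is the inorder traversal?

Tree insertion order: [13, 5, 36, 27, 25, 8, 26]
Tree (level-order array): [13, 5, 36, None, 8, 27, None, None, None, 25, None, None, 26]
Inorder traversal: [5, 8, 13, 25, 26, 27, 36]


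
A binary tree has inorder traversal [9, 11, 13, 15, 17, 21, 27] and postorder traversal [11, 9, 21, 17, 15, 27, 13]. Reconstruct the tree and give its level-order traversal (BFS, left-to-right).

Inorder:   [9, 11, 13, 15, 17, 21, 27]
Postorder: [11, 9, 21, 17, 15, 27, 13]
Algorithm: postorder visits root last, so walk postorder right-to-left;
each value is the root of the current inorder slice — split it at that
value, recurse on the right subtree first, then the left.
Recursive splits:
  root=13; inorder splits into left=[9, 11], right=[15, 17, 21, 27]
  root=27; inorder splits into left=[15, 17, 21], right=[]
  root=15; inorder splits into left=[], right=[17, 21]
  root=17; inorder splits into left=[], right=[21]
  root=21; inorder splits into left=[], right=[]
  root=9; inorder splits into left=[], right=[11]
  root=11; inorder splits into left=[], right=[]
Reconstructed level-order: [13, 9, 27, 11, 15, 17, 21]


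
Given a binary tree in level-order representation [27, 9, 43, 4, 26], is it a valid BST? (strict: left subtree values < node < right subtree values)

Level-order array: [27, 9, 43, 4, 26]
Validate using subtree bounds (lo, hi): at each node, require lo < value < hi,
then recurse left with hi=value and right with lo=value.
Preorder trace (stopping at first violation):
  at node 27 with bounds (-inf, +inf): OK
  at node 9 with bounds (-inf, 27): OK
  at node 4 with bounds (-inf, 9): OK
  at node 26 with bounds (9, 27): OK
  at node 43 with bounds (27, +inf): OK
No violation found at any node.
Result: Valid BST


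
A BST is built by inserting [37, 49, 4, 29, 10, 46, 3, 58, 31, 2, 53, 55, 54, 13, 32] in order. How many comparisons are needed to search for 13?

Search path for 13: 37 -> 4 -> 29 -> 10 -> 13
Found: True
Comparisons: 5


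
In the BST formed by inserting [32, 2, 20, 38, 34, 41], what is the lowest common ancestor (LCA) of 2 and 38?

Tree insertion order: [32, 2, 20, 38, 34, 41]
Tree (level-order array): [32, 2, 38, None, 20, 34, 41]
In a BST, the LCA of p=2, q=38 is the first node v on the
root-to-leaf path with p <= v <= q (go left if both < v, right if both > v).
Walk from root:
  at 32: 2 <= 32 <= 38, this is the LCA
LCA = 32


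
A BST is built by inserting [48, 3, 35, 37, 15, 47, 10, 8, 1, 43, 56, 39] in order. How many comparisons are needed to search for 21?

Search path for 21: 48 -> 3 -> 35 -> 15
Found: False
Comparisons: 4


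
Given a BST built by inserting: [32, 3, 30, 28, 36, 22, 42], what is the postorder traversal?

Tree insertion order: [32, 3, 30, 28, 36, 22, 42]
Tree (level-order array): [32, 3, 36, None, 30, None, 42, 28, None, None, None, 22]
Postorder traversal: [22, 28, 30, 3, 42, 36, 32]


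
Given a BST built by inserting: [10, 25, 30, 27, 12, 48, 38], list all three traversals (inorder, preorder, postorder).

Tree insertion order: [10, 25, 30, 27, 12, 48, 38]
Tree (level-order array): [10, None, 25, 12, 30, None, None, 27, 48, None, None, 38]
Inorder (L, root, R): [10, 12, 25, 27, 30, 38, 48]
Preorder (root, L, R): [10, 25, 12, 30, 27, 48, 38]
Postorder (L, R, root): [12, 27, 38, 48, 30, 25, 10]


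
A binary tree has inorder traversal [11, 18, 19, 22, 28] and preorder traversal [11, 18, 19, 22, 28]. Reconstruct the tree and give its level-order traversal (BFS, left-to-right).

Inorder:  [11, 18, 19, 22, 28]
Preorder: [11, 18, 19, 22, 28]
Algorithm: preorder visits root first, so consume preorder in order;
for each root, split the current inorder slice at that value into
left-subtree inorder and right-subtree inorder, then recurse.
Recursive splits:
  root=11; inorder splits into left=[], right=[18, 19, 22, 28]
  root=18; inorder splits into left=[], right=[19, 22, 28]
  root=19; inorder splits into left=[], right=[22, 28]
  root=22; inorder splits into left=[], right=[28]
  root=28; inorder splits into left=[], right=[]
Reconstructed level-order: [11, 18, 19, 22, 28]


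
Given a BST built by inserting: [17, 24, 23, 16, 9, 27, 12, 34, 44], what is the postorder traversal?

Tree insertion order: [17, 24, 23, 16, 9, 27, 12, 34, 44]
Tree (level-order array): [17, 16, 24, 9, None, 23, 27, None, 12, None, None, None, 34, None, None, None, 44]
Postorder traversal: [12, 9, 16, 23, 44, 34, 27, 24, 17]


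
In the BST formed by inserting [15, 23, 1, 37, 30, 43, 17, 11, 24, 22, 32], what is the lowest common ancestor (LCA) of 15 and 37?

Tree insertion order: [15, 23, 1, 37, 30, 43, 17, 11, 24, 22, 32]
Tree (level-order array): [15, 1, 23, None, 11, 17, 37, None, None, None, 22, 30, 43, None, None, 24, 32]
In a BST, the LCA of p=15, q=37 is the first node v on the
root-to-leaf path with p <= v <= q (go left if both < v, right if both > v).
Walk from root:
  at 15: 15 <= 15 <= 37, this is the LCA
LCA = 15


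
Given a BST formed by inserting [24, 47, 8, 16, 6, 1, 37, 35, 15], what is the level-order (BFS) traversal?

Tree insertion order: [24, 47, 8, 16, 6, 1, 37, 35, 15]
Tree (level-order array): [24, 8, 47, 6, 16, 37, None, 1, None, 15, None, 35]
BFS from the root, enqueuing left then right child of each popped node:
  queue [24] -> pop 24, enqueue [8, 47], visited so far: [24]
  queue [8, 47] -> pop 8, enqueue [6, 16], visited so far: [24, 8]
  queue [47, 6, 16] -> pop 47, enqueue [37], visited so far: [24, 8, 47]
  queue [6, 16, 37] -> pop 6, enqueue [1], visited so far: [24, 8, 47, 6]
  queue [16, 37, 1] -> pop 16, enqueue [15], visited so far: [24, 8, 47, 6, 16]
  queue [37, 1, 15] -> pop 37, enqueue [35], visited so far: [24, 8, 47, 6, 16, 37]
  queue [1, 15, 35] -> pop 1, enqueue [none], visited so far: [24, 8, 47, 6, 16, 37, 1]
  queue [15, 35] -> pop 15, enqueue [none], visited so far: [24, 8, 47, 6, 16, 37, 1, 15]
  queue [35] -> pop 35, enqueue [none], visited so far: [24, 8, 47, 6, 16, 37, 1, 15, 35]
Result: [24, 8, 47, 6, 16, 37, 1, 15, 35]


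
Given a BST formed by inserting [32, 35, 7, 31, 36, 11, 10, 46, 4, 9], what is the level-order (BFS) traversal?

Tree insertion order: [32, 35, 7, 31, 36, 11, 10, 46, 4, 9]
Tree (level-order array): [32, 7, 35, 4, 31, None, 36, None, None, 11, None, None, 46, 10, None, None, None, 9]
BFS from the root, enqueuing left then right child of each popped node:
  queue [32] -> pop 32, enqueue [7, 35], visited so far: [32]
  queue [7, 35] -> pop 7, enqueue [4, 31], visited so far: [32, 7]
  queue [35, 4, 31] -> pop 35, enqueue [36], visited so far: [32, 7, 35]
  queue [4, 31, 36] -> pop 4, enqueue [none], visited so far: [32, 7, 35, 4]
  queue [31, 36] -> pop 31, enqueue [11], visited so far: [32, 7, 35, 4, 31]
  queue [36, 11] -> pop 36, enqueue [46], visited so far: [32, 7, 35, 4, 31, 36]
  queue [11, 46] -> pop 11, enqueue [10], visited so far: [32, 7, 35, 4, 31, 36, 11]
  queue [46, 10] -> pop 46, enqueue [none], visited so far: [32, 7, 35, 4, 31, 36, 11, 46]
  queue [10] -> pop 10, enqueue [9], visited so far: [32, 7, 35, 4, 31, 36, 11, 46, 10]
  queue [9] -> pop 9, enqueue [none], visited so far: [32, 7, 35, 4, 31, 36, 11, 46, 10, 9]
Result: [32, 7, 35, 4, 31, 36, 11, 46, 10, 9]


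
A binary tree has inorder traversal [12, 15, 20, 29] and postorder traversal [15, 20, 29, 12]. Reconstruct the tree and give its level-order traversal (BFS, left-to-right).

Inorder:   [12, 15, 20, 29]
Postorder: [15, 20, 29, 12]
Algorithm: postorder visits root last, so walk postorder right-to-left;
each value is the root of the current inorder slice — split it at that
value, recurse on the right subtree first, then the left.
Recursive splits:
  root=12; inorder splits into left=[], right=[15, 20, 29]
  root=29; inorder splits into left=[15, 20], right=[]
  root=20; inorder splits into left=[15], right=[]
  root=15; inorder splits into left=[], right=[]
Reconstructed level-order: [12, 29, 20, 15]


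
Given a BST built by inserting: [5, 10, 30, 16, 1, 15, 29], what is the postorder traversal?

Tree insertion order: [5, 10, 30, 16, 1, 15, 29]
Tree (level-order array): [5, 1, 10, None, None, None, 30, 16, None, 15, 29]
Postorder traversal: [1, 15, 29, 16, 30, 10, 5]


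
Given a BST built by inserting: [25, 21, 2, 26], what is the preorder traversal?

Tree insertion order: [25, 21, 2, 26]
Tree (level-order array): [25, 21, 26, 2]
Preorder traversal: [25, 21, 2, 26]


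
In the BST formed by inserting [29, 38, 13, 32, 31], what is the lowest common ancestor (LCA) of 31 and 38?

Tree insertion order: [29, 38, 13, 32, 31]
Tree (level-order array): [29, 13, 38, None, None, 32, None, 31]
In a BST, the LCA of p=31, q=38 is the first node v on the
root-to-leaf path with p <= v <= q (go left if both < v, right if both > v).
Walk from root:
  at 29: both 31 and 38 > 29, go right
  at 38: 31 <= 38 <= 38, this is the LCA
LCA = 38


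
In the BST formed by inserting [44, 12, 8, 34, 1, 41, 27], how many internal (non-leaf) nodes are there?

Tree built from: [44, 12, 8, 34, 1, 41, 27]
Tree (level-order array): [44, 12, None, 8, 34, 1, None, 27, 41]
Rule: An internal node has at least one child.
Per-node child counts:
  node 44: 1 child(ren)
  node 12: 2 child(ren)
  node 8: 1 child(ren)
  node 1: 0 child(ren)
  node 34: 2 child(ren)
  node 27: 0 child(ren)
  node 41: 0 child(ren)
Matching nodes: [44, 12, 8, 34]
Count of internal (non-leaf) nodes: 4


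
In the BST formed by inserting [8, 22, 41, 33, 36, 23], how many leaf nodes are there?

Tree built from: [8, 22, 41, 33, 36, 23]
Tree (level-order array): [8, None, 22, None, 41, 33, None, 23, 36]
Rule: A leaf has 0 children.
Per-node child counts:
  node 8: 1 child(ren)
  node 22: 1 child(ren)
  node 41: 1 child(ren)
  node 33: 2 child(ren)
  node 23: 0 child(ren)
  node 36: 0 child(ren)
Matching nodes: [23, 36]
Count of leaf nodes: 2


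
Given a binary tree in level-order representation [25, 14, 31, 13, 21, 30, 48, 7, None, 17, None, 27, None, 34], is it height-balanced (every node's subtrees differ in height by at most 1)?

Tree (level-order array): [25, 14, 31, 13, 21, 30, 48, 7, None, 17, None, 27, None, 34]
Definition: a tree is height-balanced if, at every node, |h(left) - h(right)| <= 1 (empty subtree has height -1).
Bottom-up per-node check:
  node 7: h_left=-1, h_right=-1, diff=0 [OK], height=0
  node 13: h_left=0, h_right=-1, diff=1 [OK], height=1
  node 17: h_left=-1, h_right=-1, diff=0 [OK], height=0
  node 21: h_left=0, h_right=-1, diff=1 [OK], height=1
  node 14: h_left=1, h_right=1, diff=0 [OK], height=2
  node 27: h_left=-1, h_right=-1, diff=0 [OK], height=0
  node 30: h_left=0, h_right=-1, diff=1 [OK], height=1
  node 34: h_left=-1, h_right=-1, diff=0 [OK], height=0
  node 48: h_left=0, h_right=-1, diff=1 [OK], height=1
  node 31: h_left=1, h_right=1, diff=0 [OK], height=2
  node 25: h_left=2, h_right=2, diff=0 [OK], height=3
All nodes satisfy the balance condition.
Result: Balanced


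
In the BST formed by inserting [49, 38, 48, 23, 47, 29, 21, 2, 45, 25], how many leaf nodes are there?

Tree built from: [49, 38, 48, 23, 47, 29, 21, 2, 45, 25]
Tree (level-order array): [49, 38, None, 23, 48, 21, 29, 47, None, 2, None, 25, None, 45]
Rule: A leaf has 0 children.
Per-node child counts:
  node 49: 1 child(ren)
  node 38: 2 child(ren)
  node 23: 2 child(ren)
  node 21: 1 child(ren)
  node 2: 0 child(ren)
  node 29: 1 child(ren)
  node 25: 0 child(ren)
  node 48: 1 child(ren)
  node 47: 1 child(ren)
  node 45: 0 child(ren)
Matching nodes: [2, 25, 45]
Count of leaf nodes: 3


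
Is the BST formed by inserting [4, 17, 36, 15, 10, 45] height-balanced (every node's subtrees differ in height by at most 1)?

Tree (level-order array): [4, None, 17, 15, 36, 10, None, None, 45]
Definition: a tree is height-balanced if, at every node, |h(left) - h(right)| <= 1 (empty subtree has height -1).
Bottom-up per-node check:
  node 10: h_left=-1, h_right=-1, diff=0 [OK], height=0
  node 15: h_left=0, h_right=-1, diff=1 [OK], height=1
  node 45: h_left=-1, h_right=-1, diff=0 [OK], height=0
  node 36: h_left=-1, h_right=0, diff=1 [OK], height=1
  node 17: h_left=1, h_right=1, diff=0 [OK], height=2
  node 4: h_left=-1, h_right=2, diff=3 [FAIL (|-1-2|=3 > 1)], height=3
Node 4 violates the condition: |-1 - 2| = 3 > 1.
Result: Not balanced


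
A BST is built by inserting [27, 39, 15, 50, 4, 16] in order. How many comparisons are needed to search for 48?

Search path for 48: 27 -> 39 -> 50
Found: False
Comparisons: 3


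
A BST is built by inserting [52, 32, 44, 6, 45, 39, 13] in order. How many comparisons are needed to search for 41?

Search path for 41: 52 -> 32 -> 44 -> 39
Found: False
Comparisons: 4


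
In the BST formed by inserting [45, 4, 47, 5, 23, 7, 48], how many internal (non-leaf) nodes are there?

Tree built from: [45, 4, 47, 5, 23, 7, 48]
Tree (level-order array): [45, 4, 47, None, 5, None, 48, None, 23, None, None, 7]
Rule: An internal node has at least one child.
Per-node child counts:
  node 45: 2 child(ren)
  node 4: 1 child(ren)
  node 5: 1 child(ren)
  node 23: 1 child(ren)
  node 7: 0 child(ren)
  node 47: 1 child(ren)
  node 48: 0 child(ren)
Matching nodes: [45, 4, 5, 23, 47]
Count of internal (non-leaf) nodes: 5


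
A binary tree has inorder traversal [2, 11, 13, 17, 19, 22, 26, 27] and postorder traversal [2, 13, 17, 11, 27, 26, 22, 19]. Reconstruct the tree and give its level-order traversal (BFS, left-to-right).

Inorder:   [2, 11, 13, 17, 19, 22, 26, 27]
Postorder: [2, 13, 17, 11, 27, 26, 22, 19]
Algorithm: postorder visits root last, so walk postorder right-to-left;
each value is the root of the current inorder slice — split it at that
value, recurse on the right subtree first, then the left.
Recursive splits:
  root=19; inorder splits into left=[2, 11, 13, 17], right=[22, 26, 27]
  root=22; inorder splits into left=[], right=[26, 27]
  root=26; inorder splits into left=[], right=[27]
  root=27; inorder splits into left=[], right=[]
  root=11; inorder splits into left=[2], right=[13, 17]
  root=17; inorder splits into left=[13], right=[]
  root=13; inorder splits into left=[], right=[]
  root=2; inorder splits into left=[], right=[]
Reconstructed level-order: [19, 11, 22, 2, 17, 26, 13, 27]


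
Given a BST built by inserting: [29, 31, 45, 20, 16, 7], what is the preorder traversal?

Tree insertion order: [29, 31, 45, 20, 16, 7]
Tree (level-order array): [29, 20, 31, 16, None, None, 45, 7]
Preorder traversal: [29, 20, 16, 7, 31, 45]


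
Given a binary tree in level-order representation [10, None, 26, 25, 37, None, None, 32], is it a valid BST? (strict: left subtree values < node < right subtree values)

Level-order array: [10, None, 26, 25, 37, None, None, 32]
Validate using subtree bounds (lo, hi): at each node, require lo < value < hi,
then recurse left with hi=value and right with lo=value.
Preorder trace (stopping at first violation):
  at node 10 with bounds (-inf, +inf): OK
  at node 26 with bounds (10, +inf): OK
  at node 25 with bounds (10, 26): OK
  at node 37 with bounds (26, +inf): OK
  at node 32 with bounds (26, 37): OK
No violation found at any node.
Result: Valid BST


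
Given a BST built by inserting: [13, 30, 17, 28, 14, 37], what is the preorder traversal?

Tree insertion order: [13, 30, 17, 28, 14, 37]
Tree (level-order array): [13, None, 30, 17, 37, 14, 28]
Preorder traversal: [13, 30, 17, 14, 28, 37]


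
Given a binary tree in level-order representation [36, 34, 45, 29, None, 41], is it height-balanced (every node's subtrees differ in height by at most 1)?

Tree (level-order array): [36, 34, 45, 29, None, 41]
Definition: a tree is height-balanced if, at every node, |h(left) - h(right)| <= 1 (empty subtree has height -1).
Bottom-up per-node check:
  node 29: h_left=-1, h_right=-1, diff=0 [OK], height=0
  node 34: h_left=0, h_right=-1, diff=1 [OK], height=1
  node 41: h_left=-1, h_right=-1, diff=0 [OK], height=0
  node 45: h_left=0, h_right=-1, diff=1 [OK], height=1
  node 36: h_left=1, h_right=1, diff=0 [OK], height=2
All nodes satisfy the balance condition.
Result: Balanced
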